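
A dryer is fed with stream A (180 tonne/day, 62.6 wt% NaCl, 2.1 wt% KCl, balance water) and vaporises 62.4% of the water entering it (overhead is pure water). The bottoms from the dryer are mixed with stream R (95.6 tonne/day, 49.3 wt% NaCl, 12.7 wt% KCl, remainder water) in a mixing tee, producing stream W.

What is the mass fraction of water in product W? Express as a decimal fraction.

Vapour removed = 0.624×0.353×180 = 39.649 tonne/day; concentrate = 140.35 tonne/day.
water reaching the mixer = 23.891 (from concentrate) + 95.6×0.380 = 60.219 tonne/day.
Product flow = 140.35 + 95.6 = 235.95 tonne/day; water fraction = 0.2552.

0.2552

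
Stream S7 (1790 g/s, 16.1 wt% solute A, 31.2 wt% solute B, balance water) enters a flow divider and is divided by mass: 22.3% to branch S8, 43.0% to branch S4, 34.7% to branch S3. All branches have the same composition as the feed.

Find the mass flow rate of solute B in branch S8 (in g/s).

Branch S8 total = 0.223×1790 = 399.17 g/s.
solute B in S8 = 0.312×399.17 = 124.54 g/s.

124.5 g/s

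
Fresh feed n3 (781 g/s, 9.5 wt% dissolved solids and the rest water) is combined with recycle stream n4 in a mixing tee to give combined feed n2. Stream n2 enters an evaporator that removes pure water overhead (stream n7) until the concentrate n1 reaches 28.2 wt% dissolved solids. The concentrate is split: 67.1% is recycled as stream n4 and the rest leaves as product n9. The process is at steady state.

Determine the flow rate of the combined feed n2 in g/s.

1318 g/s

Overall dissolved solids balance (none leaves overhead): dissolved solids in fresh feed = dissolved solids in product, i.e. 781×0.095 = (1−0.671)·n1·0.282.
n1 = 74.195/(0.282×0.329) = 799.7 g/s.
Recycle n4 = 0.671×799.7 = 536.6 g/s.
Combined feed n2 = 781 + 536.6 = 1317.6 g/s.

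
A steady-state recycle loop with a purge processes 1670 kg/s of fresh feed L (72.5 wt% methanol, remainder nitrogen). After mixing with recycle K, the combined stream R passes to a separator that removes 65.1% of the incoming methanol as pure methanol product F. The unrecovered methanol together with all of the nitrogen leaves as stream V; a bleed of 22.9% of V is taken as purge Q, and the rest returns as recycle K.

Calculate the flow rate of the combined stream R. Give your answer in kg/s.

nitrogen enters only via L and leaves only via the purge: 1670×0.275 = 0.229×(nitrogen in V), and the separator passes all nitrogen, so nitrogen in R = nitrogen in V = 2005.5 kg/s.
methanol in R: m_A = 1670×0.725 + (1−0.229)·(1−0.651)·m_A, so m_A = 1210.8/0.7309 = 1656.5 kg/s.
R = 1656.5 + 2005.5 = 3661.9 kg/s.

3662 kg/s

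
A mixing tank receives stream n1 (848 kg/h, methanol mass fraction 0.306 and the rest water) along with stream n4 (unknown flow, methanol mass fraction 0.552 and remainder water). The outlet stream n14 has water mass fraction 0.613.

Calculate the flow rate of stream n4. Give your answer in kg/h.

416.3 kg/h

Let n4 be the unknown flow. Total out = 848 + n4.
water balance: 588.51 + 0.448·n4 = 0.613·(848 + n4)
(0.448 − 0.613)·n4 = 0.613×848 − 588.51 = -68.688
n4 = -68.688 / -0.165 = 416.29 kg/h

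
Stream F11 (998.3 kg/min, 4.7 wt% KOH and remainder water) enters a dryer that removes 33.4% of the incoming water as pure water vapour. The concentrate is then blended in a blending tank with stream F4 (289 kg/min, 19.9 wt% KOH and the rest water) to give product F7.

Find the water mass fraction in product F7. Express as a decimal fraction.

Vapour removed = 0.334×0.953×998.3 = 317.76 kg/min; concentrate = 680.54 kg/min.
water reaching the mixer = 633.62 (from concentrate) + 289×0.801 = 865.11 kg/min.
Product flow = 680.54 + 289 = 969.54 kg/min; water fraction = 0.892.

0.892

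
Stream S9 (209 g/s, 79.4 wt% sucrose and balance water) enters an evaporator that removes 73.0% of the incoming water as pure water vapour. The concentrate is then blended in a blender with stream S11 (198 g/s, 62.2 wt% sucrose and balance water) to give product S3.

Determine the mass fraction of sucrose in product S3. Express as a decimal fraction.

0.770

Vapour removed = 0.730×0.206×209 = 31.429 g/s; concentrate = 177.57 g/s.
sucrose reaching the mixer = 165.95 (from concentrate) + 198×0.622 = 289.1 g/s.
Product flow = 177.57 + 198 = 375.57 g/s; sucrose fraction = 0.770.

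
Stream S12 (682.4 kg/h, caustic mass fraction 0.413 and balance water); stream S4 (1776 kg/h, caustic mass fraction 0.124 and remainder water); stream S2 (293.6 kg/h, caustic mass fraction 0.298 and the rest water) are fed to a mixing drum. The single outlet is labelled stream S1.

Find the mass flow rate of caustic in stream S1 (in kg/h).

caustic out = caustic in = 682.4×0.413 + 1776×0.124 + 293.6×0.298 = 589.55 kg/h.

589.5 kg/h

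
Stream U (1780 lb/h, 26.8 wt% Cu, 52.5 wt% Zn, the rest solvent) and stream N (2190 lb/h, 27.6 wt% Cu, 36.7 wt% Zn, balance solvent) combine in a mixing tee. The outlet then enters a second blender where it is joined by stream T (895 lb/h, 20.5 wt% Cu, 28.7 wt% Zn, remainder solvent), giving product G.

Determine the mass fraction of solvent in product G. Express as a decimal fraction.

0.3299

Overall, product flow = 4865 lb/h.
solvent in = 1780×0.207 + 2190×0.357 + 895×0.508 = 1604.9 lb/h.
solvent fraction in G = 0.3299.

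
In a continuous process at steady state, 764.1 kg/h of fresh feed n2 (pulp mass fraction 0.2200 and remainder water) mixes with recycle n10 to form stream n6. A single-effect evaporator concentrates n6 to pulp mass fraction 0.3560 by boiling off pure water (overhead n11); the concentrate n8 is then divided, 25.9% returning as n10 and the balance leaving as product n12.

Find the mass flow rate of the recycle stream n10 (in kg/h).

Overall pulp balance (none leaves overhead): pulp in fresh feed = pulp in product, i.e. 764.1×0.220 = (1−0.259)·n8·0.356.
n8 = 168.1/(0.356×0.741) = 637.24 kg/h.
Recycle n10 = 0.259×637.24 = 165.05 kg/h.

165 kg/h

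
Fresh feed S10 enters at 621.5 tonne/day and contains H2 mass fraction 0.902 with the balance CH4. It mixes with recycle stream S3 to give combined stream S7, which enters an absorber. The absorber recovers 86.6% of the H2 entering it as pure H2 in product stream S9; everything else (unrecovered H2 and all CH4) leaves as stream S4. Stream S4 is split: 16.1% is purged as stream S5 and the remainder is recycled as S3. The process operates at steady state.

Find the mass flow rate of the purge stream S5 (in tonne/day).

74.53 tonne/day

CH4 enters only via S10 and leaves only via the purge: 621.5×0.098 = 0.161×(CH4 in S4), and the absorber passes all CH4, so CH4 in S7 = CH4 in S4 = 378.3 tonne/day.
H2 in S7: m_A = 621.5×0.902 + (1−0.161)·(1−0.866)·m_A, so m_A = 560.59/0.8876 = 631.6 tonne/day.
S4 = (1−0.866)×631.6 + 378.3 = 462.94 tonne/day.
Purge S5 = 0.161×462.94 = 74.533 tonne/day.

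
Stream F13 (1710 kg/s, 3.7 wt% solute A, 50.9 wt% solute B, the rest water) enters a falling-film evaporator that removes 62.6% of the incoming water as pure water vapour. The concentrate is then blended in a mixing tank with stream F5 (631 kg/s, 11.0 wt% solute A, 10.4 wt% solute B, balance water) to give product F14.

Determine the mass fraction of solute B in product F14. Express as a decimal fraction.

0.505

Vapour removed = 0.626×0.454×1710 = 485.99 kg/s; concentrate = 1224 kg/s.
solute B reaching the mixer = 870.39 (from concentrate) + 631×0.104 = 936.01 kg/s.
Product flow = 1224 + 631 = 1855 kg/s; solute B fraction = 0.505.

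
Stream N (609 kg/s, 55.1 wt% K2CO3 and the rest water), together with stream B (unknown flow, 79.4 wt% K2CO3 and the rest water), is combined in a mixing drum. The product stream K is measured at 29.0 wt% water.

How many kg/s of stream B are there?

Let B be the unknown flow. Total out = 609 + B.
water balance: 273.44 + 0.206·B = 0.290·(609 + B)
(0.206 − 0.290)·B = 0.290×609 − 273.44 = -96.831
B = -96.831 / -0.084 = 1152.8 kg/s

1153 kg/s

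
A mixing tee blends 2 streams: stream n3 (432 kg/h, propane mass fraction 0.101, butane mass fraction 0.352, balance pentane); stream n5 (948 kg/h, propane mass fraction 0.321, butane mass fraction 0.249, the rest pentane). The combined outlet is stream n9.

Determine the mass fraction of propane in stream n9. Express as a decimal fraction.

0.252

Total flow out = 432 + 948 = 1380 kg/h.
propane in = 432×0.101 + 948×0.321 = 347.94 kg/h.
propane mass fraction in n9 = 347.94/1380 = 0.252.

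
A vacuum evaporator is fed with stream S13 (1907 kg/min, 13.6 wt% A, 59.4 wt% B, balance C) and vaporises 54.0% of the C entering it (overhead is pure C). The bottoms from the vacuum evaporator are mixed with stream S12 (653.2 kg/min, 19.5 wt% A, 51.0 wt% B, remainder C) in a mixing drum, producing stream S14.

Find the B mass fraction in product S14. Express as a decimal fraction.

Vapour removed = 0.540×0.270×1907 = 278.04 kg/min; concentrate = 1629 kg/min.
B reaching the mixer = 1132.8 (from concentrate) + 653.2×0.510 = 1465.9 kg/min.
Product flow = 1629 + 653.2 = 2282.2 kg/min; B fraction = 0.642.

0.642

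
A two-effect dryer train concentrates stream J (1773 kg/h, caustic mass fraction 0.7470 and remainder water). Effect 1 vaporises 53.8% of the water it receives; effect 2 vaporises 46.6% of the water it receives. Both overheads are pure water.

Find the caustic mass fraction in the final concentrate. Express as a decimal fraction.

0.9229

water in feed = 1773×0.253 = 448.57 kg/h.
After stage 1: water left = (1−0.538)×448.57 = 207.24; stream total = 1531.7 kg/h.
After stage 2: water left = (1−0.466)×207.24 = 110.67; final concentrate = 1435.1 kg/h.
caustic fraction = 1324.4/1435.1 = 0.9229.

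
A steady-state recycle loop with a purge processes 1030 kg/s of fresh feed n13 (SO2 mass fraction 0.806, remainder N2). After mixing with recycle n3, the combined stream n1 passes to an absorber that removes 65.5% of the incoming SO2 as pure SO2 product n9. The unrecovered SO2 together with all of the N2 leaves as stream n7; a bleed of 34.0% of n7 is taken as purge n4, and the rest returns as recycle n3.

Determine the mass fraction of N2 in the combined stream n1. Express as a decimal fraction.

0.353

N2 enters only via n13 and leaves only via the purge: 1030×0.194 = 0.340×(N2 in n7), and the absorber passes all N2, so N2 in n1 = N2 in n7 = 587.71 kg/s.
SO2 in n1: m_A = 1030×0.806 + (1−0.340)·(1−0.655)·m_A, so m_A = 830.18/0.7723 = 1074.9 kg/s.
n1 = 1074.9 + 587.71 = 1662.7 kg/s.
N2 fraction in n1 = 587.71/1662.7 = 0.353.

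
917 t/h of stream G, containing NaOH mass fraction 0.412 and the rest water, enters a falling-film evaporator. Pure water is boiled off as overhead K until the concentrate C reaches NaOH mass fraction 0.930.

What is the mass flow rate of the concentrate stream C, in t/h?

NaOH is conserved: 917×0.412 = 377.8 t/h all reports to the concentrate.
Concentrate = 377.8/(target fraction) = 406.24 t/h.

406.2 t/h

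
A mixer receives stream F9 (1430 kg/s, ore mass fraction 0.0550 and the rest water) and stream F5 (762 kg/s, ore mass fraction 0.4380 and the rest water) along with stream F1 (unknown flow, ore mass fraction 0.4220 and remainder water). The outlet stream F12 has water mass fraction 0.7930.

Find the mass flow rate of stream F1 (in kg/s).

192.3 kg/s

Let F1 be the unknown flow. Total out = 2192 + F1.
water balance: 1779.6 + 0.578·F1 = 0.793·(2192 + F1)
(0.578 − 0.793)·F1 = 0.793×2192 − 1779.6 = -41.338
F1 = -41.338 / -0.215 = 192.27 kg/s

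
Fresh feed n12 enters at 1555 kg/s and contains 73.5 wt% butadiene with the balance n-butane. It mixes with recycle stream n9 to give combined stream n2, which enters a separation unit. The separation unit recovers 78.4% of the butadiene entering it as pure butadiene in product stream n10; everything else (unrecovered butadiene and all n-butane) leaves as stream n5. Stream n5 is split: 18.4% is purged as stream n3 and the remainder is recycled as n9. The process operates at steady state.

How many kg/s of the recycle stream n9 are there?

2072 kg/s

n-butane enters only via n12 and leaves only via the purge: 1555×0.265 = 0.184×(n-butane in n5), and the separation unit passes all n-butane, so n-butane in n2 = n-butane in n5 = 2239.5 kg/s.
butadiene in n2: m_A = 1555×0.735 + (1−0.184)·(1−0.784)·m_A, so m_A = 1142.9/0.8237 = 1387.5 kg/s.
n5 = (1−0.784)×1387.5 + 2239.5 = 2539.2 kg/s.
Recycle n9 = (1−0.184)×2539.2 = 2072 kg/s.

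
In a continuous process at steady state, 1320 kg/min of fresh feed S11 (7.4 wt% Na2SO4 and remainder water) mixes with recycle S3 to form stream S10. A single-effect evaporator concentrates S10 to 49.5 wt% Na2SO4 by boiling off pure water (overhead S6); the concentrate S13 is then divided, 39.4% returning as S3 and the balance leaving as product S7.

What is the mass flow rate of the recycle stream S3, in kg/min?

Overall Na2SO4 balance (none leaves overhead): Na2SO4 in fresh feed = Na2SO4 in product, i.e. 1320×0.074 = (1−0.394)·S13·0.495.
S13 = 97.68/(0.495×0.606) = 325.63 kg/min.
Recycle S3 = 0.394×325.63 = 128.3 kg/min.

128.3 kg/min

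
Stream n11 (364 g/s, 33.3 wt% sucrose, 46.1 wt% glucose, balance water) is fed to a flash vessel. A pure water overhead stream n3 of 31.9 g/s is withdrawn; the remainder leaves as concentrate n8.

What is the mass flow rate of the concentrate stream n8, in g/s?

Concentrate = 364 − 31.9 = 332.1 g/s.

332.1 g/s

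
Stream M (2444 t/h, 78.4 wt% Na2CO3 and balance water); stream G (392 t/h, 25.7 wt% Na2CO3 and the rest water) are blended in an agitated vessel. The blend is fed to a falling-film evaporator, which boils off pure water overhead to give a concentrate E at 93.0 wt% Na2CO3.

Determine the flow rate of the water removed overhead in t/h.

667.4 t/h

Na2CO3 entering = 2444×0.784 + 392×0.257 = 2016.8 t/h.
All Na2CO3 reports to E, so E = 2016.8/0.930 = 2168.6 t/h.
Total feed = 2836 t/h; overhead = 2836 − 2168.6 = 667.35 t/h.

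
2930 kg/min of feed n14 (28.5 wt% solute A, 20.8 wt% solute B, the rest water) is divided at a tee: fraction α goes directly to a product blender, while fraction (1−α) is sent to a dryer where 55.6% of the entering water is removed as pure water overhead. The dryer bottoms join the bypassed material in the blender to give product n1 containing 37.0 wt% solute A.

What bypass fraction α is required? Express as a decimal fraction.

0.185

All 2930×0.285 = 835.05 kg/min of solute A reaches n1, so n1 = 835.05/0.370 = 2256.9 kg/min and vapour = 673.11 kg/min.
The evaporator receives (1−α)·2930 of feed at 0.507 water and removes 0.556 of that water:
0.556×0.507×(1−α)×2930 = 673.11
(1−α) = 673.11/825.94 = 0.8150;  α = 0.1850.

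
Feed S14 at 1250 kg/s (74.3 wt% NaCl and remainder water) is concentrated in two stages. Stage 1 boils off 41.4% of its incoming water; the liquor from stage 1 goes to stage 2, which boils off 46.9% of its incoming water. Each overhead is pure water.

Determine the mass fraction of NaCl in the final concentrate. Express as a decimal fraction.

0.903

water in feed = 1250×0.257 = 321.25 kg/s.
After stage 1: water left = (1−0.414)×321.25 = 188.25; stream total = 1117 kg/s.
After stage 2: water left = (1−0.469)×188.25 = 99.962; final concentrate = 1028.7 kg/s.
NaCl fraction = 928.75/1028.7 = 0.903.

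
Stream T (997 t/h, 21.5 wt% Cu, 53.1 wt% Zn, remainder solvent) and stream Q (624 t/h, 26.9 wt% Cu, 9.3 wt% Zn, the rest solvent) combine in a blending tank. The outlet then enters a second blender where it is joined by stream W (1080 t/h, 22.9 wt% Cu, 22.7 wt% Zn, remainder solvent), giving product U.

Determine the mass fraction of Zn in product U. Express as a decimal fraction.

0.308

Overall, product flow = 2701 t/h.
Zn in = 997×0.531 + 624×0.093 + 1080×0.227 = 832.6 t/h.
Zn fraction in U = 0.308.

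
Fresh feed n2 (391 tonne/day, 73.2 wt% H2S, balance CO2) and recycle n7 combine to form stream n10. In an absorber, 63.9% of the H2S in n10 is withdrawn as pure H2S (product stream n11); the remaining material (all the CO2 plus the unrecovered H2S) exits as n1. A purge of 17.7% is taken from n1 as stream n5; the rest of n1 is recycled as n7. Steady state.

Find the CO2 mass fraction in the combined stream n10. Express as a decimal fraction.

0.5925

CO2 enters only via n2 and leaves only via the purge: 391×0.268 = 0.177×(CO2 in n1), and the absorber passes all CO2, so CO2 in n10 = CO2 in n1 = 592.02 tonne/day.
H2S in n10: m_A = 391×0.732 + (1−0.177)·(1−0.639)·m_A, so m_A = 286.21/0.7029 = 407.19 tonne/day.
n10 = 407.19 + 592.02 = 999.21 tonne/day.
CO2 fraction in n10 = 592.02/999.21 = 0.5925.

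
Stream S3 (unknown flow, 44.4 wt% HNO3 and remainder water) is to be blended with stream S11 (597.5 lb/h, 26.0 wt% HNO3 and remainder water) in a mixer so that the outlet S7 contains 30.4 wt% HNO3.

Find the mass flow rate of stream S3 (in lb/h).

Let S3 be the unknown flow. Total out = 597.5 + S3.
HNO3 balance: 155.35 + 0.444·S3 = 0.304·(597.5 + S3)
(0.444 − 0.304)·S3 = 0.304×597.5 − 155.35 = 26.29
S3 = 26.29 / 0.140 = 187.79 lb/h

187.8 lb/h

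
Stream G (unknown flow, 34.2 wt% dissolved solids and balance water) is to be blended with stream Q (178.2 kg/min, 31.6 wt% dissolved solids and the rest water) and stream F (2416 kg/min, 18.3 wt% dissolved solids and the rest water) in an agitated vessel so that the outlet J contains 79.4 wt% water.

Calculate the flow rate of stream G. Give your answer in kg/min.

Let G be the unknown flow. Total out = 2594.2 + G.
water balance: 2095.8 + 0.658·G = 0.794·(2594.2 + G)
(0.658 − 0.794)·G = 0.794×2594.2 − 2095.8 = -35.966
G = -35.966 / -0.136 = 264.46 kg/min

264.5 kg/min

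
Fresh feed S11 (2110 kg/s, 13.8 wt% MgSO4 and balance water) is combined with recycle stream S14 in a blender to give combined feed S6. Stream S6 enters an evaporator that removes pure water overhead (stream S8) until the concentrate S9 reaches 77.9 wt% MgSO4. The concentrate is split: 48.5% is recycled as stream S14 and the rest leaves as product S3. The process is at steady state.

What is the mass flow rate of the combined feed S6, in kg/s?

Overall MgSO4 balance (none leaves overhead): MgSO4 in fresh feed = MgSO4 in product, i.e. 2110×0.138 = (1−0.485)·S9·0.779.
S9 = 291.18/(0.779×0.515) = 725.8 kg/s.
Recycle S14 = 0.485×725.8 = 352.01 kg/s.
Combined feed S6 = 2110 + 352.01 = 2462 kg/s.

2462 kg/s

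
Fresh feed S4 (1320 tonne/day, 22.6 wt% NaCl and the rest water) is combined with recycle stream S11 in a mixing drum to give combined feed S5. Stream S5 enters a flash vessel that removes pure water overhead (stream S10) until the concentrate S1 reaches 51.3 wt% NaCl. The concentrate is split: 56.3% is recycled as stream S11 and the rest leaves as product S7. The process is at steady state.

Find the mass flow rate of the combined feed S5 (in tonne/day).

2069 tonne/day

Overall NaCl balance (none leaves overhead): NaCl in fresh feed = NaCl in product, i.e. 1320×0.226 = (1−0.563)·S1·0.513.
S1 = 298.32/(0.513×0.437) = 1330.7 tonne/day.
Recycle S11 = 0.563×1330.7 = 749.19 tonne/day.
Combined feed S5 = 1320 + 749.19 = 2069.2 tonne/day.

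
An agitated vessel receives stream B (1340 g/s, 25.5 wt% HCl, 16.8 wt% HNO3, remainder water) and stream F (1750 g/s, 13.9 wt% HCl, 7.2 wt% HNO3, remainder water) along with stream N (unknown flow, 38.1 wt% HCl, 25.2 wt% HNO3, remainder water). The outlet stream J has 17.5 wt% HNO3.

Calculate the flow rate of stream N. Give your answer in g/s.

2463 g/s

Let N be the unknown flow. Total out = 3090 + N.
HNO3 balance: 351.12 + 0.252·N = 0.175·(3090 + N)
(0.252 − 0.175)·N = 0.175×3090 − 351.12 = 189.63
N = 189.63 / 0.077 = 2462.7 g/s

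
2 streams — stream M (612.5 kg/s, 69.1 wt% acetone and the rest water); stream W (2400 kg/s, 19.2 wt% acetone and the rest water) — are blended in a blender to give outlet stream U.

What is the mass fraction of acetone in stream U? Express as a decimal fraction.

0.293

Total flow out = 612.5 + 2400 = 3012.5 kg/s.
acetone in = 612.5×0.691 + 2400×0.192 = 884.04 kg/s.
acetone mass fraction in U = 884.04/3012.5 = 0.293.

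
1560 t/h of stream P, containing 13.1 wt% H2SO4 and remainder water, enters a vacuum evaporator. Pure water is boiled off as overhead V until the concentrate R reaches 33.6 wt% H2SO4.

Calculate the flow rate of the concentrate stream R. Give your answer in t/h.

H2SO4 is conserved: 1560×0.131 = 204.36 t/h all reports to the concentrate.
Concentrate = 204.36/(target fraction) = 608.21 t/h.

608.2 t/h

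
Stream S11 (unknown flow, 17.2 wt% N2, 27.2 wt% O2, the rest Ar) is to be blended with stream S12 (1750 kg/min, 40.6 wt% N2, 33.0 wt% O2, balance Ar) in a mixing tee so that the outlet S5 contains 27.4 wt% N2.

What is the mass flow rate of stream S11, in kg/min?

Let S11 be the unknown flow. Total out = 1750 + S11.
N2 balance: 710.5 + 0.172·S11 = 0.274·(1750 + S11)
(0.172 − 0.274)·S11 = 0.274×1750 − 710.5 = -231
S11 = -231 / -0.102 = 2264.7 kg/min

2265 kg/min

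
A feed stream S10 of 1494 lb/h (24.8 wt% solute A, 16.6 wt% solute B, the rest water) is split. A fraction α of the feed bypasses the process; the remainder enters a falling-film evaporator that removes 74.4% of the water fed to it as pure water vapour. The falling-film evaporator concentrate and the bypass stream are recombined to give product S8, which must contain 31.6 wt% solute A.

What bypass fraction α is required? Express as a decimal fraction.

All 1494×0.248 = 370.51 lb/h of solute A reaches S8, so S8 = 370.51/0.316 = 1172.5 lb/h and vapour = 321.49 lb/h.
The evaporator receives (1−α)·1494 of feed at 0.586 water and removes 0.744 of that water:
0.744×0.586×(1−α)×1494 = 321.49
(1−α) = 321.49/651.36 = 0.4936;  α = 0.5064.

0.506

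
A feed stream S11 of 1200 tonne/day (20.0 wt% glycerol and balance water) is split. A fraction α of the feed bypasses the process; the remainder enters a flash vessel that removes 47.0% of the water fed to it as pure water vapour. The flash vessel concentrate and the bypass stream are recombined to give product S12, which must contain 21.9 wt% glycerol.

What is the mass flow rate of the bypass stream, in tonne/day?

923.1 tonne/day

All 1200×0.200 = 240 tonne/day of glycerol reaches S12, so S12 = 240/0.219 = 1095.9 tonne/day and vapour = 104.11 tonne/day.
The evaporator receives (1−α)·1200 of feed at 0.800 water and removes 0.470 of that water:
0.470×0.800×(1−α)×1200 = 104.11
(1−α) = 104.11/451.2 = 0.2307;  α = 0.7693.
Bypass flow = 0.7693×1200 = 923.11 tonne/day.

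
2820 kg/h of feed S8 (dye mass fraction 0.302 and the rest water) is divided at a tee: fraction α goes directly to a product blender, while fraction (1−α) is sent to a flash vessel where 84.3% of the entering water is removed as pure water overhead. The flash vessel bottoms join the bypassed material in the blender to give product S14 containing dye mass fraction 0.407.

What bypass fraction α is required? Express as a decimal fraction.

All 2820×0.302 = 851.64 kg/h of dye reaches S14, so S14 = 851.64/0.407 = 2092.5 kg/h and vapour = 727.52 kg/h.
The evaporator receives (1−α)·2820 of feed at 0.698 water and removes 0.843 of that water:
0.843×0.698×(1−α)×2820 = 727.52
(1−α) = 727.52/1659.3 = 0.4384;  α = 0.5616.

0.562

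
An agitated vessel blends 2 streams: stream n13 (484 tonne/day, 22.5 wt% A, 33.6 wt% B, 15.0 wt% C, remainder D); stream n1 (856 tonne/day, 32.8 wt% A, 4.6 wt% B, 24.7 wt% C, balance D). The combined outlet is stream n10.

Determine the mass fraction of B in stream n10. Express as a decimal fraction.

Total flow out = 484 + 856 = 1340 tonne/day.
B in = 484×0.336 + 856×0.046 = 202 tonne/day.
B mass fraction in n10 = 202/1340 = 0.1507.

0.1507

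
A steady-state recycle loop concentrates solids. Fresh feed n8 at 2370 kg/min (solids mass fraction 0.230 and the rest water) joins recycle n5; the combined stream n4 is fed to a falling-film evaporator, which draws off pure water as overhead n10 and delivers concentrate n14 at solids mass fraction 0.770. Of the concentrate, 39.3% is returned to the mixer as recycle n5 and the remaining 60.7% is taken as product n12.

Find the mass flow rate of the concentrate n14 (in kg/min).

1166 kg/min

Overall solids balance (none leaves overhead): solids in fresh feed = solids in product, i.e. 2370×0.230 = (1−0.393)·n14·0.770.
n14 = 545.1/(0.770×0.607) = 1166.3 kg/min.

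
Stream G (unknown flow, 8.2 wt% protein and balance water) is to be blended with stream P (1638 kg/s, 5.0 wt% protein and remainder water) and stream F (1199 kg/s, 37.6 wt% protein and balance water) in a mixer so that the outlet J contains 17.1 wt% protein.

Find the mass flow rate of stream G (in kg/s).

534.8 kg/s

Let G be the unknown flow. Total out = 2837 + G.
protein balance: 532.72 + 0.082·G = 0.171·(2837 + G)
(0.082 − 0.171)·G = 0.171×2837 − 532.72 = -47.597
G = -47.597 / -0.089 = 534.8 kg/s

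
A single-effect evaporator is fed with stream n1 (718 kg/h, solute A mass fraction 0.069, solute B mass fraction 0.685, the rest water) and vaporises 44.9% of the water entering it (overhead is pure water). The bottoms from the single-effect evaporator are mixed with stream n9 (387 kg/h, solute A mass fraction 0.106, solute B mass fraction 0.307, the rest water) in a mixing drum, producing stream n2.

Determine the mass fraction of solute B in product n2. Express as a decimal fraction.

0.595

Vapour removed = 0.449×0.246×718 = 79.306 kg/h; concentrate = 638.69 kg/h.
solute B reaching the mixer = 491.83 (from concentrate) + 387×0.307 = 610.64 kg/h.
Product flow = 638.69 + 387 = 1025.7 kg/h; solute B fraction = 0.595.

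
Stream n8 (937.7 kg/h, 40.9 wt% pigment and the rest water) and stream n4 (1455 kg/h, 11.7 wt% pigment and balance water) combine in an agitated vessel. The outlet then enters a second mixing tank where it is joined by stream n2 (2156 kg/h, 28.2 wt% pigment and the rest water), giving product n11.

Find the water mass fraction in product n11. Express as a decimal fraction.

0.745

Overall, product flow = 4548.7 kg/h.
water in = 937.7×0.591 + 1455×0.883 + 2156×0.718 = 3387 kg/h.
water fraction in n11 = 0.745.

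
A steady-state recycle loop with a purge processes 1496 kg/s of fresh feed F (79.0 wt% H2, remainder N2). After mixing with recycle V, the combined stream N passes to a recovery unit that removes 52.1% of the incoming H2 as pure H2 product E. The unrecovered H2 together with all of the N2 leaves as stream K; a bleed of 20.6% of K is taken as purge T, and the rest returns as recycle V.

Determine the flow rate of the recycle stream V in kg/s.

N2 enters only via F and leaves only via the purge: 1496×0.210 = 0.206×(N2 in K), and the recovery unit passes all N2, so N2 in N = N2 in K = 1525 kg/s.
H2 in N: m_A = 1496×0.790 + (1−0.206)·(1−0.521)·m_A, so m_A = 1181.8/0.6197 = 1907.2 kg/s.
K = (1−0.521)×1907.2 + 1525 = 2438.6 kg/s.
Recycle V = (1−0.206)×2438.6 = 1936.2 kg/s.

1936 kg/s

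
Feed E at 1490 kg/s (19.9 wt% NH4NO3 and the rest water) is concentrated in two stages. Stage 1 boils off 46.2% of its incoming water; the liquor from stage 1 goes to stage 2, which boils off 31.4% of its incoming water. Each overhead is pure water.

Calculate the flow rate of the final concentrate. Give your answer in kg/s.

water in feed = 1490×0.801 = 1193.5 kg/s.
After stage 1: water left = (1−0.462)×1193.5 = 642.1; stream total = 938.61 kg/s.
After stage 2: water left = (1−0.314)×642.1 = 440.48; final concentrate = 736.99 kg/s.

737 kg/s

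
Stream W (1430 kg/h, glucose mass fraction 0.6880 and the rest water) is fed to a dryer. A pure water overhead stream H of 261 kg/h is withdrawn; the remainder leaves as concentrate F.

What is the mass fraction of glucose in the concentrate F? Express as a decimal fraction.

glucose is not removed: 1430×0.688 = 983.84 kg/h of glucose enters F.
Concentrate = 1430 − 261 = 1169 kg/h.
Mass fraction = 983.84/1169 = 0.8416.

0.8416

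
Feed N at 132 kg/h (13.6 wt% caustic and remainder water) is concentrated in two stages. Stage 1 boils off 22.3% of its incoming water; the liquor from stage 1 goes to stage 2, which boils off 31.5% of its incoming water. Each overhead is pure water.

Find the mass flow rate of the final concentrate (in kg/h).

78.65 kg/h

water in feed = 132×0.864 = 114.05 kg/h.
After stage 1: water left = (1−0.223)×114.05 = 88.615; stream total = 106.57 kg/h.
After stage 2: water left = (1−0.315)×88.615 = 60.701; final concentrate = 78.653 kg/h.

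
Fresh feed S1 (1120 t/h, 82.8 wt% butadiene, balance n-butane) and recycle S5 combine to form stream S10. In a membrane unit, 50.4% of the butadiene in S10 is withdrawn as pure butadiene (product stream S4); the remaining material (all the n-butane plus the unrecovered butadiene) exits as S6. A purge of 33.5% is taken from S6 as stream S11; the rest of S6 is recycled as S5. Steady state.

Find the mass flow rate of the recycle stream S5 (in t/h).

n-butane enters only via S1 and leaves only via the purge: 1120×0.172 = 0.335×(n-butane in S6), and the membrane unit passes all n-butane, so n-butane in S10 = n-butane in S6 = 575.04 t/h.
butadiene in S10: m_A = 1120×0.828 + (1−0.335)·(1−0.504)·m_A, so m_A = 927.36/0.6702 = 1383.8 t/h.
S6 = (1−0.504)×1383.8 + 575.04 = 1261.4 t/h.
Recycle S5 = (1−0.335)×1261.4 = 838.83 t/h.

838.8 t/h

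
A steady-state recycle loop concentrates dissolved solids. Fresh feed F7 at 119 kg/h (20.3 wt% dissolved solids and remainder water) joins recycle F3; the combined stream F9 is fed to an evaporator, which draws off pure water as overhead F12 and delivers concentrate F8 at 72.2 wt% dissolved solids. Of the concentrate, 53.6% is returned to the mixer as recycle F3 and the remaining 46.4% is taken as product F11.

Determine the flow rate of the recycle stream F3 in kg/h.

Overall dissolved solids balance (none leaves overhead): dissolved solids in fresh feed = dissolved solids in product, i.e. 119×0.203 = (1−0.536)·F8·0.722.
F8 = 24.157/(0.722×0.464) = 72.109 kg/h.
Recycle F3 = 0.536×72.109 = 38.65 kg/h.

38.65 kg/h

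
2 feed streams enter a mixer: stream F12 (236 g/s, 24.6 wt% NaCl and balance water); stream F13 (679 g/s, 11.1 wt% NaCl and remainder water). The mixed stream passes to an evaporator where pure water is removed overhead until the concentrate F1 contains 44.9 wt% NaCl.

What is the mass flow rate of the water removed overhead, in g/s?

NaCl entering = 236×0.246 + 679×0.111 = 133.43 g/s.
All NaCl reports to F1, so F1 = 133.43/0.449 = 297.16 g/s.
Total feed = 915 g/s; overhead = 915 − 297.16 = 617.84 g/s.

617.8 g/s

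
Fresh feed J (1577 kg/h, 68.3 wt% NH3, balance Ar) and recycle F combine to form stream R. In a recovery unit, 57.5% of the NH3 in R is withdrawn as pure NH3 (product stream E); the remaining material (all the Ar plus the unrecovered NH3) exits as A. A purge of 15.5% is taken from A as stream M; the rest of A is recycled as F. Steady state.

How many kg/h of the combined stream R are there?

4906 kg/h

Ar enters only via J and leaves only via the purge: 1577×0.317 = 0.155×(Ar in A), and the recovery unit passes all Ar, so Ar in R = Ar in A = 3225.2 kg/h.
NH3 in R: m_A = 1577×0.683 + (1−0.155)·(1−0.575)·m_A, so m_A = 1077.1/0.6409 = 1680.7 kg/h.
R = 1680.7 + 3225.2 = 4905.9 kg/h.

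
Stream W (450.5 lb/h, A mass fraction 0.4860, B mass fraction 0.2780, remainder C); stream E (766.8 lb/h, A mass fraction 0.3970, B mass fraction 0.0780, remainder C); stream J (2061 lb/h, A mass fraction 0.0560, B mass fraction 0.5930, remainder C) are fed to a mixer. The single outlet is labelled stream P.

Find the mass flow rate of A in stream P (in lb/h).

A out = A in = 450.5×0.486 + 766.8×0.397 + 2061×0.056 = 638.78 lb/h.

638.8 lb/h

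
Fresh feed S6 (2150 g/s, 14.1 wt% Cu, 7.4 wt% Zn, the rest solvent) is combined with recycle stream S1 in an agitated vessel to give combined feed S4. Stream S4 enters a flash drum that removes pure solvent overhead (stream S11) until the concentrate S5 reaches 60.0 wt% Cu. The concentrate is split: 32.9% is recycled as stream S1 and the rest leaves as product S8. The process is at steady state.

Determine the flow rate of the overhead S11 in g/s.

1645 g/s

Overall Cu balance (none leaves overhead): Cu in fresh feed = Cu in product, i.e. 2150×0.141 = (1−0.329)·S5·0.600.
S5 = 303.15/(0.600×0.671) = 752.98 g/s.
Recycle S1 = 0.329×752.98 = 247.73 g/s.
Combined feed S4 = 2150 + 247.73 = 2397.7 g/s.
Overhead S11 = S4 − S5 = 2397.7 − 752.98 = 1644.8 g/s.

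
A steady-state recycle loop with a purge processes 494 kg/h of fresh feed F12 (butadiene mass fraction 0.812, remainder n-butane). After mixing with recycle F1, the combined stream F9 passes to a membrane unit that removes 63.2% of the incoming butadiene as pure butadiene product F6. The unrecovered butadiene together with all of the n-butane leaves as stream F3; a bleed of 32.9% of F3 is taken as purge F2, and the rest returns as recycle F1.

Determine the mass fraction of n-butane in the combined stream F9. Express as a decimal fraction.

0.346

n-butane enters only via F12 and leaves only via the purge: 494×0.188 = 0.329×(n-butane in F3), and the membrane unit passes all n-butane, so n-butane in F9 = n-butane in F3 = 282.29 kg/h.
butadiene in F9: m_A = 494×0.812 + (1−0.329)·(1−0.632)·m_A, so m_A = 401.13/0.7531 = 532.66 kg/h.
F9 = 532.66 + 282.29 = 814.94 kg/h.
n-butane fraction in F9 = 282.29/814.94 = 0.346.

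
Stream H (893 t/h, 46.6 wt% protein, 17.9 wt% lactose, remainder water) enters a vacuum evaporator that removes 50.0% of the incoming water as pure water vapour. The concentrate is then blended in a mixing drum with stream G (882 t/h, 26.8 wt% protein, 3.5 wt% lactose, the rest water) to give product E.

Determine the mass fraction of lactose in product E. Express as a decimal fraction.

Vapour removed = 0.500×0.355×893 = 158.51 t/h; concentrate = 734.49 t/h.
lactose reaching the mixer = 159.85 (from concentrate) + 882×0.035 = 190.72 t/h.
Product flow = 734.49 + 882 = 1616.5 t/h; lactose fraction = 0.118.

0.118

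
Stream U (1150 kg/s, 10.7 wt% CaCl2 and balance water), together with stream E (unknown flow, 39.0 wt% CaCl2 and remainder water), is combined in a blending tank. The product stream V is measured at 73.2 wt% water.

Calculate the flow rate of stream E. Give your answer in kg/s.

Let E be the unknown flow. Total out = 1150 + E.
water balance: 1027 + 0.610·E = 0.732·(1150 + E)
(0.610 − 0.732)·E = 0.732×1150 − 1027 = -185.15
E = -185.15 / -0.122 = 1517.6 kg/s

1518 kg/s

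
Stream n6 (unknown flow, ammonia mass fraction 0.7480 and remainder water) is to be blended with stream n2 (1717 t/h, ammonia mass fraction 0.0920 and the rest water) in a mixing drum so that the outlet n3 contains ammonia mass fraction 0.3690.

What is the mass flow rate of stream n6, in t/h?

1255 t/h

Let n6 be the unknown flow. Total out = 1717 + n6.
ammonia balance: 157.96 + 0.748·n6 = 0.369·(1717 + n6)
(0.748 − 0.369)·n6 = 0.369×1717 − 157.96 = 475.61
n6 = 475.61 / 0.379 = 1254.9 t/h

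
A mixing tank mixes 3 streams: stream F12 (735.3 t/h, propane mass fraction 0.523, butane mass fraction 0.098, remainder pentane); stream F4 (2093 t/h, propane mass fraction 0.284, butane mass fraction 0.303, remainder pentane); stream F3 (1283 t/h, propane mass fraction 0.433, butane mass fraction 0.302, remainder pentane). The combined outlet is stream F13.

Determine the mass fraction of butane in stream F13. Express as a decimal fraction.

Total flow out = 735.3 + 2093 + 1283 = 4111.3 t/h.
butane in = 735.3×0.098 + 2093×0.303 + 1283×0.302 = 1093.7 t/h.
butane mass fraction in F13 = 1093.7/4111.3 = 0.266.

0.266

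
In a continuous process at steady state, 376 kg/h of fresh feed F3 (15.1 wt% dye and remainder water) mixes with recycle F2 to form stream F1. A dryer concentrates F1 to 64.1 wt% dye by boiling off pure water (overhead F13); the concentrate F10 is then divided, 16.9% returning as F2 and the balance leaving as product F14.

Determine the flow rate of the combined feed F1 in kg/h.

Overall dye balance (none leaves overhead): dye in fresh feed = dye in product, i.e. 376×0.151 = (1−0.169)·F10·0.641.
F10 = 56.776/(0.641×0.831) = 106.59 kg/h.
Recycle F2 = 0.169×106.59 = 18.013 kg/h.
Combined feed F1 = 376 + 18.013 = 394.01 kg/h.

394 kg/h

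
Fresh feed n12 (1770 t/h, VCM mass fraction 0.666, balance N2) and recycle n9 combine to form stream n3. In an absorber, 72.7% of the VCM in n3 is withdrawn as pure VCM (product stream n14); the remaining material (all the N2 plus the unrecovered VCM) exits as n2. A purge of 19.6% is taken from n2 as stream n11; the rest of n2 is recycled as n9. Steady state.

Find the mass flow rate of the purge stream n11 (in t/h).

N2 enters only via n12 and leaves only via the purge: 1770×0.334 = 0.196×(N2 in n2), and the absorber passes all N2, so N2 in n3 = N2 in n2 = 3016.2 t/h.
VCM in n3: m_A = 1770×0.666 + (1−0.196)·(1−0.727)·m_A, so m_A = 1178.8/0.7805 = 1510.3 t/h.
n2 = (1−0.727)×1510.3 + 3016.2 = 3428.5 t/h.
Purge n11 = 0.196×3428.5 = 671.99 t/h.

672 t/h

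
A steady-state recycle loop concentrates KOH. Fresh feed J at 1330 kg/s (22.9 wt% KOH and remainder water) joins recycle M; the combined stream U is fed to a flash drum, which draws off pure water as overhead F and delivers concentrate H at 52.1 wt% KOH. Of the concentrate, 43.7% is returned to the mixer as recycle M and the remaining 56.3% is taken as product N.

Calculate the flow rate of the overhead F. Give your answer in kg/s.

745.4 kg/s

Overall KOH balance (none leaves overhead): KOH in fresh feed = KOH in product, i.e. 1330×0.229 = (1−0.437)·H·0.521.
H = 304.57/(0.521×0.563) = 1038.3 kg/s.
Recycle M = 0.437×1038.3 = 453.76 kg/s.
Combined feed U = 1330 + 453.76 = 1783.8 kg/s.
Overhead F = U − H = 1783.8 − 1038.3 = 745.41 kg/s.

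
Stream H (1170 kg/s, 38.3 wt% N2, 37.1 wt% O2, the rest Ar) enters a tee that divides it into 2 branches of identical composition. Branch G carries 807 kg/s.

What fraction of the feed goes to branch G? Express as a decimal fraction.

0.690

Fraction to G = 807/1170 = 0.6897.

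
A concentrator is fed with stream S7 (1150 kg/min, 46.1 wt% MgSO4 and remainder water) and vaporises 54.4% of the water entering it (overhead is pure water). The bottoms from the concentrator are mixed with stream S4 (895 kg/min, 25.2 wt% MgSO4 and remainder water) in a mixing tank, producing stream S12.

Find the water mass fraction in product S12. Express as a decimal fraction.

Vapour removed = 0.544×0.539×1150 = 337.2 kg/min; concentrate = 812.8 kg/min.
water reaching the mixer = 282.65 (from concentrate) + 895×0.748 = 952.11 kg/min.
Product flow = 812.8 + 895 = 1707.8 kg/min; water fraction = 0.558.

0.558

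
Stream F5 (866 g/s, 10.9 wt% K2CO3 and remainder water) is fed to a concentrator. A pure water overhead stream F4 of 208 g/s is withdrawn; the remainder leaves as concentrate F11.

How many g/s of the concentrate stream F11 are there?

658 g/s

Concentrate = 866 − 208 = 658 g/s.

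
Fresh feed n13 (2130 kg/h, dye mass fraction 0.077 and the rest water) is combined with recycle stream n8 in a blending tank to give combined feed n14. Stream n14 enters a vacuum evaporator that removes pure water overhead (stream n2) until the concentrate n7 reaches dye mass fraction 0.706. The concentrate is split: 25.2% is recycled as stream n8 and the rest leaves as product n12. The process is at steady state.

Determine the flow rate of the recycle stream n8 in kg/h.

Overall dye balance (none leaves overhead): dye in fresh feed = dye in product, i.e. 2130×0.077 = (1−0.252)·n7·0.706.
n7 = 164.01/(0.706×0.748) = 310.57 kg/h.
Recycle n8 = 0.252×310.57 = 78.264 kg/h.

78.26 kg/h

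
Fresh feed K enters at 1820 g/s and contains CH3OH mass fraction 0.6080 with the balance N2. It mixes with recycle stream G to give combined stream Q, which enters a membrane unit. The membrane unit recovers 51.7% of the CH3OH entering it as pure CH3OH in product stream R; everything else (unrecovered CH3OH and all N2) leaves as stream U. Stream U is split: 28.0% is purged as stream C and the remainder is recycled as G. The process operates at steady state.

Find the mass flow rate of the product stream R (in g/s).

CH3OH in Q: m_A = 1820×0.608 + (1−0.280)·(1−0.517)·m_A, so m_A = 1106.6/0.6522 = 1696.6 g/s.
Product R = 0.517×1696.6 = 877.12 g/s.

877.1 g/s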